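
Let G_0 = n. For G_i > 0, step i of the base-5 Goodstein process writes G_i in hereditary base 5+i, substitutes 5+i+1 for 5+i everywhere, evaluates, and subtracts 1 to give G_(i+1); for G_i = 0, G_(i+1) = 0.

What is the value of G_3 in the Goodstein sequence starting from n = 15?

19

(0) 15|_5 = 3·5 ↦ 3·6|_6 = 18 ⇒ 17
(1) 17|_6 = 2·6 + 5 ↦ 2·7 + 5|_7 = 19 ⇒ 18
(2) 18|_7 = 2·7 + 4 ↦ 2·8 + 4|_8 = 20 ⇒ 19
(3) 19|_8 = 2·8 + 3 ↦ 2·9 + 3|_9 = 21 ⇒ 20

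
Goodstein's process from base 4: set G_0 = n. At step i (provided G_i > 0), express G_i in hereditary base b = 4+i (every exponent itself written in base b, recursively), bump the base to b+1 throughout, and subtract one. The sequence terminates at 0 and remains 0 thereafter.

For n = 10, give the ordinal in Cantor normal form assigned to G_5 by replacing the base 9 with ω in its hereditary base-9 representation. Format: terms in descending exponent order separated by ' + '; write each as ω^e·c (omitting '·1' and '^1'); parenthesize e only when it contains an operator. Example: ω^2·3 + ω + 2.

ω + 4

[0] 10 ≡ 2·4 + 2 (base 4). Lift 5: 12. −1: 11.
[1] 11 ≡ 2·5 + 1 (base 5). Lift 6: 13. −1: 12.
[2] 12 ≡ 2·6 (base 6). Lift 7: 14. −1: 13.
[3] 13 ≡ 7 + 6 (base 7). Lift 8: 14. −1: 13.
[4] 13 ≡ 8 + 5 (base 8). Lift 9: 14. −1: 13.
[5] 13 ≡ 9 + 4 (base 9). Lift 10: 14. −1: 13.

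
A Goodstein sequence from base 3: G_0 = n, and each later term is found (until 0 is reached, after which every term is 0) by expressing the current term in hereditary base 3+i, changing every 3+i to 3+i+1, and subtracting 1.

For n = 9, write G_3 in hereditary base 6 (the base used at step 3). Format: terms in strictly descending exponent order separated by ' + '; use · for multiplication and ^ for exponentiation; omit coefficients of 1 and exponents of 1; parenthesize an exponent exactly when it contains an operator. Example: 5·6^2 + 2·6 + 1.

i=0: 9 = 3^2 (b=3); 3→4: 4^2 = 16; 16−1 = 15
i=1: 15 = 3·4 + 3 (b=4); 4→5: 3·5 + 3 = 18; 18−1 = 17
i=2: 17 = 3·5 + 2 (b=5); 5→6: 3·6 + 2 = 20; 20−1 = 19

3·6 + 1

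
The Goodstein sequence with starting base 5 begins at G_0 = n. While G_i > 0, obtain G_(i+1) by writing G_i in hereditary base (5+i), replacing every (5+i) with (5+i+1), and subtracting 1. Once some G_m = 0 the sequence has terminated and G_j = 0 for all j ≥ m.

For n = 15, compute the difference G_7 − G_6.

1

i=0: 15 = 3·5 (b=5); 5→6: 3·6 = 18; 18−1 = 17
i=1: 17 = 2·6 + 5 (b=6); 6→7: 2·7 + 5 = 19; 19−1 = 18
i=2: 18 = 2·7 + 4 (b=7); 7→8: 2·8 + 4 = 20; 20−1 = 19
i=3: 19 = 2·8 + 3 (b=8); 8→9: 2·9 + 3 = 21; 21−1 = 20
i=4: 20 = 2·9 + 2 (b=9); 9→10: 2·10 + 2 = 22; 22−1 = 21
i=5: 21 = 2·10 + 1 (b=10); 10→11: 2·11 + 1 = 23; 23−1 = 22
i=6: 22 = 2·11 (b=11); 11→12: 2·12 = 24; 24−1 = 23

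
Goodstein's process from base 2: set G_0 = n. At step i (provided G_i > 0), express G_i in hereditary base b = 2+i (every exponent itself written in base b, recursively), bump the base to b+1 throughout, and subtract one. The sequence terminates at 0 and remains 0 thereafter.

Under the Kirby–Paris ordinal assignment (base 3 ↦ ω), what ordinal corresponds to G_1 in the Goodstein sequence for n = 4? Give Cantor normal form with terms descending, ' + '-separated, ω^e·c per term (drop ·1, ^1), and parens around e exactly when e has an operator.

ω^2·2 + ω·2 + 2

G_0=4  [base 2] 2^2  →[2↦3]→  3^3 = 27  −1 ⇒ G_1=26
G_1=26  [base 3] 2·3^2 + 2·3 + 2  →[3↦4]→  2·4^2 + 2·4 + 2 = 42  −1 ⇒ G_2=41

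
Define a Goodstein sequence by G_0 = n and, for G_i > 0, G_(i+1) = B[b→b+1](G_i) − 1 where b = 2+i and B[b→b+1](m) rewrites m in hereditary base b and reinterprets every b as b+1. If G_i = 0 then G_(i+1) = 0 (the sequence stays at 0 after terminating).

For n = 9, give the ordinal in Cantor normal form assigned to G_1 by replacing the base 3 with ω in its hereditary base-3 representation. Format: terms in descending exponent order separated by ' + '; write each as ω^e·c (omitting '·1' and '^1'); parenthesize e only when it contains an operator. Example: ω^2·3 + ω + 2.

ω^(ω + 1)

base 2: 9 = 2^(2 + 1) + 1; at 3: 3^(3 + 1) + 1 = 82; next = 81
base 3: 81 = 3^(3 + 1); at 4: 4^(4 + 1) = 1024; next = 1023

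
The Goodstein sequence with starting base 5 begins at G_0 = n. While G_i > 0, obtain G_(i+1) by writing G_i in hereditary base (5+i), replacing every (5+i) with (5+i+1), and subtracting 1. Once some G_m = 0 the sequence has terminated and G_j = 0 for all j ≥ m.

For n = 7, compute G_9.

1

step 0: 7 = 5 + 2; sub 6 for 5: 6 + 2; = 8; G_1 = 8−1 = 7
step 1: 7 = 6 + 1; sub 7 for 6: 7 + 1; = 8; G_2 = 8−1 = 7
step 2: 7 = 7; sub 8 for 7: 8; = 8; G_3 = 8−1 = 7
step 3: 7 = 7; sub 9 for 8: 7; = 7; G_4 = 7−1 = 6
step 4: 6 = 6; sub 10 for 9: 6; = 6; G_5 = 6−1 = 5
step 5: 5 = 5; sub 11 for 10: 5; = 5; G_6 = 5−1 = 4
step 6: 4 = 4; sub 12 for 11: 4; = 4; G_7 = 4−1 = 3
step 7: 3 = 3; sub 13 for 12: 3; = 3; G_8 = 3−1 = 2
step 8: 2 = 2; sub 14 for 13: 2; = 2; G_9 = 2−1 = 1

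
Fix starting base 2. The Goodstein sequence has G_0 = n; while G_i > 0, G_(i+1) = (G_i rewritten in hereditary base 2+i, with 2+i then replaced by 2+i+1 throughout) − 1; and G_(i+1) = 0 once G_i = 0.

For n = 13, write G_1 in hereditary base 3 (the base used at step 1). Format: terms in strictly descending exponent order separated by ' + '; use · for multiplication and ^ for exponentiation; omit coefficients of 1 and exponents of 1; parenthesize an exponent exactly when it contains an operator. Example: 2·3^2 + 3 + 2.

3^(3 + 1) + 3^3

[0] 13 ≡ 2^(2 + 1) + 2^2 + 1 (base 2). Lift 3: 109. −1: 108.
[1] 108 ≡ 3^(3 + 1) + 3^3 (base 3). Lift 4: 1280. −1: 1279.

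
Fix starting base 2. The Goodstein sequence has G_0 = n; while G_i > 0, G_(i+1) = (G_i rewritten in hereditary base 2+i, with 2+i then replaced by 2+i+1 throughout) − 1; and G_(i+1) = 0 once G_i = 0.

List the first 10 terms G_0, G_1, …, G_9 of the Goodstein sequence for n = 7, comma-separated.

7, 30, 259, 3127, 46657, 823543, 16777215, 37665879, 77777775, 150051213

G_0=7  [base 2] 2^2 + 2 + 1  →[2↦3]→  3^3 + 3 + 1 = 31  −1 ⇒ G_1=30
G_1=30  [base 3] 3^3 + 3  →[3↦4]→  4^4 + 4 = 260  −1 ⇒ G_2=259
G_2=259  [base 4] 4^4 + 3  →[4↦5]→  5^5 + 3 = 3128  −1 ⇒ G_3=3127
G_3=3127  [base 5] 5^5 + 2  →[5↦6]→  6^6 + 2 = 46658  −1 ⇒ G_4=46657
G_4=46657  [base 6] 6^6 + 1  →[6↦7]→  7^7 + 1 = 823544  −1 ⇒ G_5=823543
G_5=823543  [base 7] 7^7  →[7↦8]→  8^8 = 16777216  −1 ⇒ G_6=16777215
G_6=16777215  [base 8] 7·8^7 + 7·8^6 + 7·8^5 + 7·8^4 + 7·8^3 + 7·8^2 + 7·8 + 7  →[8↦9]→  7·9^7 + 7·9^6 + 7·9^5 + 7·9^4 + 7·9^3 + 7·9^2 + 7·9 + 7 = 37665880  −1 ⇒ G_7=37665879
G_7=37665879  [base 9] 7·9^7 + 7·9^6 + 7·9^5 + 7·9^4 + 7·9^3 + 7·9^2 + 7·9 + 6  →[9↦10]→  7·10^7 + 7·10^6 + 7·10^5 + 7·10^4 + 7·10^3 + 7·10^2 + 7·10 + 6 = 77777776  −1 ⇒ G_8=77777775
G_8=77777775  [base 10] 7·10^7 + 7·10^6 + 7·10^5 + 7·10^4 + 7·10^3 + 7·10^2 + 7·10 + 5  →[10↦11]→  7·11^7 + 7·11^6 + 7·11^5 + 7·11^4 + 7·11^3 + 7·11^2 + 7·11 + 5 = 150051214  −1 ⇒ G_9=150051213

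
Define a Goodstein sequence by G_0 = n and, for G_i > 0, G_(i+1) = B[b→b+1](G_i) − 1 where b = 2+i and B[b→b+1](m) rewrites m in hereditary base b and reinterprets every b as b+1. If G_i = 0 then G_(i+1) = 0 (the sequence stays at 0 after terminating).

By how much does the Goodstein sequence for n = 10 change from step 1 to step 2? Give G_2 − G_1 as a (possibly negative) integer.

942

step 0: 10 = 2^(2 + 1) + 2; sub 3 for 2: 3^(3 + 1) + 3; = 84; G_1 = 84−1 = 83
step 1: 83 = 3^(3 + 1) + 2; sub 4 for 3: 4^(4 + 1) + 2; = 1026; G_2 = 1026−1 = 1025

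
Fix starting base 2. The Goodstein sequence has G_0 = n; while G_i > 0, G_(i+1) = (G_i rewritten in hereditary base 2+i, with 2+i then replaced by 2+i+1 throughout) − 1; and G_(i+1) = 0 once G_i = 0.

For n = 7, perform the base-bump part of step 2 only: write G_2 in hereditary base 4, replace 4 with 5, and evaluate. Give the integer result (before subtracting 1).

G_0=7  [base 2] 2^2 + 2 + 1  →[2↦3]→  3^3 + 3 + 1 = 31  −1 ⇒ G_1=30
G_1=30  [base 3] 3^3 + 3  →[3↦4]→  4^4 + 4 = 260  −1 ⇒ G_2=259
G_2=259  [base 4] 4^4 + 3  →[4↦5]→  5^5 + 3 = 3128  −1 ⇒ G_3=3127

3128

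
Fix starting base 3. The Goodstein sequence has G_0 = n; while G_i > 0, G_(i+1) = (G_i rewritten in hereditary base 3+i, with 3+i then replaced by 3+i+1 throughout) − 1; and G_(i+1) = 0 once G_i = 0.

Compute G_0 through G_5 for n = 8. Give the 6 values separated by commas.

base 3: 8 = 2·3 + 2; at 4: 2·4 + 2 = 10; next = 9
base 4: 9 = 2·4 + 1; at 5: 2·5 + 1 = 11; next = 10
base 5: 10 = 2·5; at 6: 2·6 = 12; next = 11
base 6: 11 = 6 + 5; at 7: 7 + 5 = 12; next = 11
base 7: 11 = 7 + 4; at 8: 8 + 4 = 12; next = 11

8, 9, 10, 11, 11, 11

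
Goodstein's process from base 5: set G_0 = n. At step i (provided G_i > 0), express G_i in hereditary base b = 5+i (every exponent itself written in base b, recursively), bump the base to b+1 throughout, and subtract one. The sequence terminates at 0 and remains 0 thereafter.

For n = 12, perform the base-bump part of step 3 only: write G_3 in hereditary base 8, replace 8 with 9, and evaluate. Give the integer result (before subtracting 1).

16

base 5: 12 = 2·5 + 2; at 6: 2·6 + 2 = 14; next = 13
base 6: 13 = 2·6 + 1; at 7: 2·7 + 1 = 15; next = 14
base 7: 14 = 2·7; at 8: 2·8 = 16; next = 15
base 8: 15 = 8 + 7; at 9: 9 + 7 = 16; next = 15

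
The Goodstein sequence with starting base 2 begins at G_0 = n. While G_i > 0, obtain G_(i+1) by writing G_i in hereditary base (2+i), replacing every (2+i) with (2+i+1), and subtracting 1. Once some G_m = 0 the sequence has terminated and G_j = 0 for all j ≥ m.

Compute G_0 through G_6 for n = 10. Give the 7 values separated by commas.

10, 83, 1025, 15625, 279935, 4215754, 84073323

G_0=10  [base 2] 2^(2 + 1) + 2  →[2↦3]→  3^(3 + 1) + 3 = 84  −1 ⇒ G_1=83
G_1=83  [base 3] 3^(3 + 1) + 2  →[3↦4]→  4^(4 + 1) + 2 = 1026  −1 ⇒ G_2=1025
G_2=1025  [base 4] 4^(4 + 1) + 1  →[4↦5]→  5^(5 + 1) + 1 = 15626  −1 ⇒ G_3=15625
G_3=15625  [base 5] 5^(5 + 1)  →[5↦6]→  6^(6 + 1) = 279936  −1 ⇒ G_4=279935
G_4=279935  [base 6] 5·6^6 + 5·6^5 + 5·6^4 + 5·6^3 + 5·6^2 + 5·6 + 5  →[6↦7]→  5·7^7 + 5·7^5 + 5·7^4 + 5·7^3 + 5·7^2 + 5·7 + 5 = 4215755  −1 ⇒ G_5=4215754
G_5=4215754  [base 7] 5·7^7 + 5·7^5 + 5·7^4 + 5·7^3 + 5·7^2 + 5·7 + 4  →[7↦8]→  5·8^8 + 5·8^5 + 5·8^4 + 5·8^3 + 5·8^2 + 5·8 + 4 = 84073324  −1 ⇒ G_6=84073323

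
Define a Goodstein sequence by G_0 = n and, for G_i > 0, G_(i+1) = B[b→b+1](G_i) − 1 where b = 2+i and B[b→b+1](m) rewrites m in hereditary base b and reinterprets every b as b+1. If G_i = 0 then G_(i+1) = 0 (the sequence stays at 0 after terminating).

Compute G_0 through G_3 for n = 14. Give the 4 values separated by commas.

14, 110, 1281, 18750

G_0=14  [base 2] 2^(2 + 1) + 2^2 + 2  →[2↦3]→  3^(3 + 1) + 3^3 + 3 = 111  −1 ⇒ G_1=110
G_1=110  [base 3] 3^(3 + 1) + 3^3 + 2  →[3↦4]→  4^(4 + 1) + 4^4 + 2 = 1282  −1 ⇒ G_2=1281
G_2=1281  [base 4] 4^(4 + 1) + 4^4 + 1  →[4↦5]→  5^(5 + 1) + 5^5 + 1 = 18751  −1 ⇒ G_3=18750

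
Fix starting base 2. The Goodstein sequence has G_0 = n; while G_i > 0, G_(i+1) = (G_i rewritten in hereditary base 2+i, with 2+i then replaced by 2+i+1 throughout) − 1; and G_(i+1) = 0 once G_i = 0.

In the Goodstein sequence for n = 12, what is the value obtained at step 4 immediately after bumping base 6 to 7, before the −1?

G_0=12  [base 2] 2^(2 + 1) + 2^2  →[2↦3]→  3^(3 + 1) + 3^3 = 108  −1 ⇒ G_1=107
G_1=107  [base 3] 3^(3 + 1) + 2·3^2 + 2·3 + 2  →[3↦4]→  4^(4 + 1) + 2·4^2 + 2·4 + 2 = 1066  −1 ⇒ G_2=1065
G_2=1065  [base 4] 4^(4 + 1) + 2·4^2 + 2·4 + 1  →[4↦5]→  5^(5 + 1) + 2·5^2 + 2·5 + 1 = 15686  −1 ⇒ G_3=15685
G_3=15685  [base 5] 5^(5 + 1) + 2·5^2 + 2·5  →[5↦6]→  6^(6 + 1) + 2·6^2 + 2·6 = 280020  −1 ⇒ G_4=280019
G_4=280019  [base 6] 6^(6 + 1) + 2·6^2 + 6 + 5  →[6↦7]→  7^(7 + 1) + 2·7^2 + 7 + 5 = 5764911  −1 ⇒ G_5=5764910

5764911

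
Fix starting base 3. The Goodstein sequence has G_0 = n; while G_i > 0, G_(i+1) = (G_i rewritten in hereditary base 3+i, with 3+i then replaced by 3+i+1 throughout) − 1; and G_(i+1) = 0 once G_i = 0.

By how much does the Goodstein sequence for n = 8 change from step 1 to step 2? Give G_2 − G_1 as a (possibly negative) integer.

G_0 = 8. HB_3(8) = 2·3 + 2. Bump = 10. G_1 = 9.
G_1 = 9. HB_4(9) = 2·4 + 1. Bump = 11. G_2 = 10.

1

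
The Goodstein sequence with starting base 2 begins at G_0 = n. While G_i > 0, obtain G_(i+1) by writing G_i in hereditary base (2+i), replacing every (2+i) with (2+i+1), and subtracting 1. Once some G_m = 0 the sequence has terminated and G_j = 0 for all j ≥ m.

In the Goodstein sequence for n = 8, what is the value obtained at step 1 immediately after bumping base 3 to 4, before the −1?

(0) 8|_2 = 2^(2 + 1) ↦ 3^(3 + 1)|_3 = 81 ⇒ 80
(1) 80|_3 = 2·3^3 + 2·3^2 + 2·3 + 2 ↦ 2·4^4 + 2·4^2 + 2·4 + 2|_4 = 554 ⇒ 553

554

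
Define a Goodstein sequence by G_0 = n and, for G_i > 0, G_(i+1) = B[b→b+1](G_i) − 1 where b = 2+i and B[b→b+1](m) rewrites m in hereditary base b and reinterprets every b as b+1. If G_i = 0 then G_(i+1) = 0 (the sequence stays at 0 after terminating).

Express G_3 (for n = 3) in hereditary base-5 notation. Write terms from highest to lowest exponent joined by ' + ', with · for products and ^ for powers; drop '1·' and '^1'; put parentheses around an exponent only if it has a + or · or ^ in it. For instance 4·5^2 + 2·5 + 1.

[0] 3 ≡ 2 + 1 (base 2). Lift 3: 4. −1: 3.
[1] 3 ≡ 3 (base 3). Lift 4: 4. −1: 3.
[2] 3 ≡ 3 (base 4). Lift 5: 3. −1: 2.
[3] 2 ≡ 2 (base 5). Lift 6: 2. −1: 1.

2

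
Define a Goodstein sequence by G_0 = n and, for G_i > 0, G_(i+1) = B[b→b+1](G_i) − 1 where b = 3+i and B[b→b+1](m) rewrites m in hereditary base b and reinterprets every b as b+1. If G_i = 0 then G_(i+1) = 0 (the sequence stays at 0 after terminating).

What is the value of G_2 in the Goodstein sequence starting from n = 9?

17

[0] 9 ≡ 3^2 (base 3). Lift 4: 16. −1: 15.
[1] 15 ≡ 3·4 + 3 (base 4). Lift 5: 18. −1: 17.
[2] 17 ≡ 3·5 + 2 (base 5). Lift 6: 20. −1: 19.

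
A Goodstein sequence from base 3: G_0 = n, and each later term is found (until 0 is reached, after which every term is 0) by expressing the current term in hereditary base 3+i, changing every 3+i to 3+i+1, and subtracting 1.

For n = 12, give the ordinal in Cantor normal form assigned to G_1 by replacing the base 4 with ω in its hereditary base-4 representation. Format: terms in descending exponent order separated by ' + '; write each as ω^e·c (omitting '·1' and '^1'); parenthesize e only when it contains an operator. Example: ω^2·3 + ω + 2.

ω^2 + 3

(0) 12|_3 = 3^2 + 3 ↦ 4^2 + 4|_4 = 20 ⇒ 19
(1) 19|_4 = 4^2 + 3 ↦ 5^2 + 3|_5 = 28 ⇒ 27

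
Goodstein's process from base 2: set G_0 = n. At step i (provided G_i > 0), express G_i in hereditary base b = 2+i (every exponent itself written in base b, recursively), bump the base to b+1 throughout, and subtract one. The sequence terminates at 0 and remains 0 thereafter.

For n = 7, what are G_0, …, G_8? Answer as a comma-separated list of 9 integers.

7, 30, 259, 3127, 46657, 823543, 16777215, 37665879, 77777775

i=0: 7 = 2^2 + 2 + 1 (b=2); 2→3: 3^3 + 3 + 1 = 31; 31−1 = 30
i=1: 30 = 3^3 + 3 (b=3); 3→4: 4^4 + 4 = 260; 260−1 = 259
i=2: 259 = 4^4 + 3 (b=4); 4→5: 5^5 + 3 = 3128; 3128−1 = 3127
i=3: 3127 = 5^5 + 2 (b=5); 5→6: 6^6 + 2 = 46658; 46658−1 = 46657
i=4: 46657 = 6^6 + 1 (b=6); 6→7: 7^7 + 1 = 823544; 823544−1 = 823543
i=5: 823543 = 7^7 (b=7); 7→8: 8^8 = 16777216; 16777216−1 = 16777215
i=6: 16777215 = 7·8^7 + 7·8^6 + 7·8^5 + 7·8^4 + 7·8^3 + 7·8^2 + 7·8 + 7 (b=8); 8→9: 7·9^7 + 7·9^6 + 7·9^5 + 7·9^4 + 7·9^3 + 7·9^2 + 7·9 + 7 = 37665880; 37665880−1 = 37665879
i=7: 37665879 = 7·9^7 + 7·9^6 + 7·9^5 + 7·9^4 + 7·9^3 + 7·9^2 + 7·9 + 6 (b=9); 9→10: 7·10^7 + 7·10^6 + 7·10^5 + 7·10^4 + 7·10^3 + 7·10^2 + 7·10 + 6 = 77777776; 77777776−1 = 77777775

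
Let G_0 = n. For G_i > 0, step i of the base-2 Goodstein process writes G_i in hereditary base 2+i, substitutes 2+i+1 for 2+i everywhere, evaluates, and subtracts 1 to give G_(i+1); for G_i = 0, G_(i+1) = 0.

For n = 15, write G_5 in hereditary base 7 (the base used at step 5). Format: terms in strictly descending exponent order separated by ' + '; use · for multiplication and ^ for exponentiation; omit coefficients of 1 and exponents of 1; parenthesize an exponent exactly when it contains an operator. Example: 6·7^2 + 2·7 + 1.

base 2: 15 = 2^(2 + 1) + 2^2 + 2 + 1; at 3: 3^(3 + 1) + 3^3 + 3 + 1 = 112; next = 111
base 3: 111 = 3^(3 + 1) + 3^3 + 3; at 4: 4^(4 + 1) + 4^4 + 4 = 1284; next = 1283
base 4: 1283 = 4^(4 + 1) + 4^4 + 3; at 5: 5^(5 + 1) + 5^5 + 3 = 18753; next = 18752
base 5: 18752 = 5^(5 + 1) + 5^5 + 2; at 6: 6^(6 + 1) + 6^6 + 2 = 326594; next = 326593
base 6: 326593 = 6^(6 + 1) + 6^6 + 1; at 7: 7^(7 + 1) + 7^7 + 1 = 6588345; next = 6588344
base 7: 6588344 = 7^(7 + 1) + 7^7; at 8: 8^(8 + 1) + 8^8 = 150994944; next = 150994943

7^(7 + 1) + 7^7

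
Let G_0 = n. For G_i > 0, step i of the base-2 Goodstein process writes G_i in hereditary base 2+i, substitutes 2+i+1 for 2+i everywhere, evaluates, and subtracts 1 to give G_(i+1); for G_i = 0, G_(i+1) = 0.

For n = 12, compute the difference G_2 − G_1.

958

i=0: 12 = 2^(2 + 1) + 2^2 (b=2); 2→3: 3^(3 + 1) + 3^3 = 108; 108−1 = 107
i=1: 107 = 3^(3 + 1) + 2·3^2 + 2·3 + 2 (b=3); 3→4: 4^(4 + 1) + 2·4^2 + 2·4 + 2 = 1066; 1066−1 = 1065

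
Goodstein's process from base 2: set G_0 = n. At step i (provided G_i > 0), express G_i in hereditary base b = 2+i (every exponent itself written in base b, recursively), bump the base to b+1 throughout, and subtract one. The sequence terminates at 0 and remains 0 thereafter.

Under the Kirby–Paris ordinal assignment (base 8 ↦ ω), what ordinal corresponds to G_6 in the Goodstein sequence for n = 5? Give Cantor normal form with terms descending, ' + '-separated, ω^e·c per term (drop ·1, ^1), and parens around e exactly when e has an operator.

ω^3·3 + ω^2·3 + ω·2 + 7

(0) 5|_2 = 2^2 + 1 ↦ 3^3 + 1|_3 = 28 ⇒ 27
(1) 27|_3 = 3^3 ↦ 4^4|_4 = 256 ⇒ 255
(2) 255|_4 = 3·4^3 + 3·4^2 + 3·4 + 3 ↦ 3·5^3 + 3·5^2 + 3·5 + 3|_5 = 468 ⇒ 467
(3) 467|_5 = 3·5^3 + 3·5^2 + 3·5 + 2 ↦ 3·6^3 + 3·6^2 + 3·6 + 2|_6 = 776 ⇒ 775
(4) 775|_6 = 3·6^3 + 3·6^2 + 3·6 + 1 ↦ 3·7^3 + 3·7^2 + 3·7 + 1|_7 = 1198 ⇒ 1197
(5) 1197|_7 = 3·7^3 + 3·7^2 + 3·7 ↦ 3·8^3 + 3·8^2 + 3·8|_8 = 1752 ⇒ 1751
(6) 1751|_8 = 3·8^3 + 3·8^2 + 2·8 + 7 ↦ 3·9^3 + 3·9^2 + 2·9 + 7|_9 = 2455 ⇒ 2454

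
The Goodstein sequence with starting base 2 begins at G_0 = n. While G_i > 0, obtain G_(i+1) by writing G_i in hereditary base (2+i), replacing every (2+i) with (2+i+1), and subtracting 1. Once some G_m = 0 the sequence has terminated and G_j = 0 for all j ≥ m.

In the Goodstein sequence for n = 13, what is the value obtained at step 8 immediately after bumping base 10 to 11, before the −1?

3138428381104

step 0: 13 = 2^(2 + 1) + 2^2 + 1; sub 3 for 2: 3^(3 + 1) + 3^3 + 1; = 109; G_1 = 109−1 = 108
step 1: 108 = 3^(3 + 1) + 3^3; sub 4 for 3: 4^(4 + 1) + 4^4; = 1280; G_2 = 1280−1 = 1279
step 2: 1279 = 4^(4 + 1) + 3·4^3 + 3·4^2 + 3·4 + 3; sub 5 for 4: 5^(5 + 1) + 3·5^3 + 3·5^2 + 3·5 + 3; = 16093; G_3 = 16093−1 = 16092
step 3: 16092 = 5^(5 + 1) + 3·5^3 + 3·5^2 + 3·5 + 2; sub 6 for 5: 6^(6 + 1) + 3·6^3 + 3·6^2 + 3·6 + 2; = 280712; G_4 = 280712−1 = 280711
step 4: 280711 = 6^(6 + 1) + 3·6^3 + 3·6^2 + 3·6 + 1; sub 7 for 6: 7^(7 + 1) + 3·7^3 + 3·7^2 + 3·7 + 1; = 5765999; G_5 = 5765999−1 = 5765998
step 5: 5765998 = 7^(7 + 1) + 3·7^3 + 3·7^2 + 3·7; sub 8 for 7: 8^(8 + 1) + 3·8^3 + 3·8^2 + 3·8; = 134219480; G_6 = 134219480−1 = 134219479
step 6: 134219479 = 8^(8 + 1) + 3·8^3 + 3·8^2 + 2·8 + 7; sub 9 for 8: 9^(9 + 1) + 3·9^3 + 3·9^2 + 2·9 + 7; = 3486786856; G_7 = 3486786856−1 = 3486786855
step 7: 3486786855 = 9^(9 + 1) + 3·9^3 + 3·9^2 + 2·9 + 6; sub 10 for 9: 10^(10 + 1) + 3·10^3 + 3·10^2 + 2·10 + 6; = 100000003326; G_8 = 100000003326−1 = 100000003325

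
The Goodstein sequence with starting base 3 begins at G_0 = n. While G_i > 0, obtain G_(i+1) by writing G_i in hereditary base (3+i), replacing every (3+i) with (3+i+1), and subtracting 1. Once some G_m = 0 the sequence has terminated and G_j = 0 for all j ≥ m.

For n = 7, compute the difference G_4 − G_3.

G_0 = 7. HB_3(7) = 2·3 + 1. Bump = 9. G_1 = 8.
G_1 = 8. HB_4(8) = 2·4. Bump = 10. G_2 = 9.
G_2 = 9. HB_5(9) = 5 + 4. Bump = 10. G_3 = 9.
G_3 = 9. HB_6(9) = 6 + 3. Bump = 10. G_4 = 9.

0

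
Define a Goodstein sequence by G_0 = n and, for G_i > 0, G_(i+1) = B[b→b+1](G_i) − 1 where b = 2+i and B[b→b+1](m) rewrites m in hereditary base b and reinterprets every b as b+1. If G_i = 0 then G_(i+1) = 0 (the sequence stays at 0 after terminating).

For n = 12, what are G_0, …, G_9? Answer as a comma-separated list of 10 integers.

12, 107, 1065, 15685, 280019, 5764910, 134217867, 3486784574, 100000000211, 3138428376974

G_0 = 12. HB_2(12) = 2^(2 + 1) + 2^2. Bump = 108. G_1 = 107.
G_1 = 107. HB_3(107) = 3^(3 + 1) + 2·3^2 + 2·3 + 2. Bump = 1066. G_2 = 1065.
G_2 = 1065. HB_4(1065) = 4^(4 + 1) + 2·4^2 + 2·4 + 1. Bump = 15686. G_3 = 15685.
G_3 = 15685. HB_5(15685) = 5^(5 + 1) + 2·5^2 + 2·5. Bump = 280020. G_4 = 280019.
G_4 = 280019. HB_6(280019) = 6^(6 + 1) + 2·6^2 + 6 + 5. Bump = 5764911. G_5 = 5764910.
G_5 = 5764910. HB_7(5764910) = 7^(7 + 1) + 2·7^2 + 7 + 4. Bump = 134217868. G_6 = 134217867.
G_6 = 134217867. HB_8(134217867) = 8^(8 + 1) + 2·8^2 + 8 + 3. Bump = 3486784575. G_7 = 3486784574.
G_7 = 3486784574. HB_9(3486784574) = 9^(9 + 1) + 2·9^2 + 9 + 2. Bump = 100000000212. G_8 = 100000000211.
G_8 = 100000000211. HB_10(100000000211) = 10^(10 + 1) + 2·10^2 + 10 + 1. Bump = 3138428376975. G_9 = 3138428376974.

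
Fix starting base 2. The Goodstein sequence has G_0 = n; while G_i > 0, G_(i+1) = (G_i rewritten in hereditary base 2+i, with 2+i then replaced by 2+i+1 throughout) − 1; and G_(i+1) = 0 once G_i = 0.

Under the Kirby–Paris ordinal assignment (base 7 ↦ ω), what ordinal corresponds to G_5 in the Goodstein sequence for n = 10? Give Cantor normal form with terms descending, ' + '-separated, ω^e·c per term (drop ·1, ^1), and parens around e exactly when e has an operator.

ω^ω·5 + ω^5·5 + ω^4·5 + ω^3·5 + ω^2·5 + ω·5 + 4

(0) 10|_2 = 2^(2 + 1) + 2 ↦ 3^(3 + 1) + 3|_3 = 84 ⇒ 83
(1) 83|_3 = 3^(3 + 1) + 2 ↦ 4^(4 + 1) + 2|_4 = 1026 ⇒ 1025
(2) 1025|_4 = 4^(4 + 1) + 1 ↦ 5^(5 + 1) + 1|_5 = 15626 ⇒ 15625
(3) 15625|_5 = 5^(5 + 1) ↦ 6^(6 + 1)|_6 = 279936 ⇒ 279935
(4) 279935|_6 = 5·6^6 + 5·6^5 + 5·6^4 + 5·6^3 + 5·6^2 + 5·6 + 5 ↦ 5·7^7 + 5·7^5 + 5·7^4 + 5·7^3 + 5·7^2 + 5·7 + 5|_7 = 4215755 ⇒ 4215754
(5) 4215754|_7 = 5·7^7 + 5·7^5 + 5·7^4 + 5·7^3 + 5·7^2 + 5·7 + 4 ↦ 5·8^8 + 5·8^5 + 5·8^4 + 5·8^3 + 5·8^2 + 5·8 + 4|_8 = 84073324 ⇒ 84073323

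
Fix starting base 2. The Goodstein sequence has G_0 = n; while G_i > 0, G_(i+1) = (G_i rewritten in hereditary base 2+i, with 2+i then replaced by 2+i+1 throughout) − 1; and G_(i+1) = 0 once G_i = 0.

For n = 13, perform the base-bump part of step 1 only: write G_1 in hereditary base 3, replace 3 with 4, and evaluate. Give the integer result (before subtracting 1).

1280

G_0=13  [base 2] 2^(2 + 1) + 2^2 + 1  →[2↦3]→  3^(3 + 1) + 3^3 + 1 = 109  −1 ⇒ G_1=108
G_1=108  [base 3] 3^(3 + 1) + 3^3  →[3↦4]→  4^(4 + 1) + 4^4 = 1280  −1 ⇒ G_2=1279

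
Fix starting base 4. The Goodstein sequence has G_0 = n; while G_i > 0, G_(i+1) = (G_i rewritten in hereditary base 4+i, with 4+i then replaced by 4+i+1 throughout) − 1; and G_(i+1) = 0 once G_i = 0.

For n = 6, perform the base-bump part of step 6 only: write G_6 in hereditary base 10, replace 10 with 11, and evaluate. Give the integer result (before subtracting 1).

G_0 = 6. HB_4(6) = 4 + 2. Bump = 7. G_1 = 6.
G_1 = 6. HB_5(6) = 5 + 1. Bump = 7. G_2 = 6.
G_2 = 6. HB_6(6) = 6. Bump = 7. G_3 = 6.
G_3 = 6. HB_7(6) = 6. Bump = 6. G_4 = 5.
G_4 = 5. HB_8(5) = 5. Bump = 5. G_5 = 4.
G_5 = 4. HB_9(4) = 4. Bump = 4. G_6 = 3.

3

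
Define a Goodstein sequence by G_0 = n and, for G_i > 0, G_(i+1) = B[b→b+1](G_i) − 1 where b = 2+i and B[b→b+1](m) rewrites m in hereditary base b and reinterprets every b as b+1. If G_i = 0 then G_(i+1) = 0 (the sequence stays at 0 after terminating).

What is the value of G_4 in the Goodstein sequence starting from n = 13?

[0] 13 ≡ 2^(2 + 1) + 2^2 + 1 (base 2). Lift 3: 109. −1: 108.
[1] 108 ≡ 3^(3 + 1) + 3^3 (base 3). Lift 4: 1280. −1: 1279.
[2] 1279 ≡ 4^(4 + 1) + 3·4^3 + 3·4^2 + 3·4 + 3 (base 4). Lift 5: 16093. −1: 16092.
[3] 16092 ≡ 5^(5 + 1) + 3·5^3 + 3·5^2 + 3·5 + 2 (base 5). Lift 6: 280712. −1: 280711.
[4] 280711 ≡ 6^(6 + 1) + 3·6^3 + 3·6^2 + 3·6 + 1 (base 6). Lift 7: 5765999. −1: 5765998.

280711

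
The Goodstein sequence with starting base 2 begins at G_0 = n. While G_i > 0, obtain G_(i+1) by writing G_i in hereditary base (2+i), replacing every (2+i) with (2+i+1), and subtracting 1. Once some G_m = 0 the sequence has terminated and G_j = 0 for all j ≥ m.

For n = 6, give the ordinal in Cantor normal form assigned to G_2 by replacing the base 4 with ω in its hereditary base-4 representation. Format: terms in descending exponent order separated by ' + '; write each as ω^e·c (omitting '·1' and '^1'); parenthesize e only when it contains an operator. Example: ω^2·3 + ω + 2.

ω^ω + 1

G_0=6  [base 2] 2^2 + 2  →[2↦3]→  3^3 + 3 = 30  −1 ⇒ G_1=29
G_1=29  [base 3] 3^3 + 2  →[3↦4]→  4^4 + 2 = 258  −1 ⇒ G_2=257
G_2=257  [base 4] 4^4 + 1  →[4↦5]→  5^5 + 1 = 3126  −1 ⇒ G_3=3125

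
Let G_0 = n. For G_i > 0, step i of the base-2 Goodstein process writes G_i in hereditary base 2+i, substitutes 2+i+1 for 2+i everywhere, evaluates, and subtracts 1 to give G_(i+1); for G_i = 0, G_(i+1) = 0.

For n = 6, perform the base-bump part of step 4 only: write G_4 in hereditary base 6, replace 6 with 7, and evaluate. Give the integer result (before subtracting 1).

G_0 = 6. HB_2(6) = 2^2 + 2. Bump = 30. G_1 = 29.
G_1 = 29. HB_3(29) = 3^3 + 2. Bump = 258. G_2 = 257.
G_2 = 257. HB_4(257) = 4^4 + 1. Bump = 3126. G_3 = 3125.
G_3 = 3125. HB_5(3125) = 5^5. Bump = 46656. G_4 = 46655.

98040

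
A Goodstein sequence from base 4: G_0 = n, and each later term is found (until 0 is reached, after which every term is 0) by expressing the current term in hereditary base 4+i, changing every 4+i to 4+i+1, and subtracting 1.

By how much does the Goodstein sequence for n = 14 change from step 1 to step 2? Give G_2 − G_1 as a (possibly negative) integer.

2

base 4: 14 = 3·4 + 2; at 5: 3·5 + 2 = 17; next = 16
base 5: 16 = 3·5 + 1; at 6: 3·6 + 1 = 19; next = 18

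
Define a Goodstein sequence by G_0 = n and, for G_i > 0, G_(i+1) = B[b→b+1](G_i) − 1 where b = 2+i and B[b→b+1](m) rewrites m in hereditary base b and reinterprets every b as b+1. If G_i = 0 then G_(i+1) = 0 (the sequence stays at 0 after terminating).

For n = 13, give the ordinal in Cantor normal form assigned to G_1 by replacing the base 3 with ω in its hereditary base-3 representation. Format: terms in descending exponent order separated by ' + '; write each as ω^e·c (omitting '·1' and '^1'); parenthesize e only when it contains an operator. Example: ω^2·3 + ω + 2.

ω^(ω + 1) + ω^ω

13 —HB2→ 2^(2 + 1) + 2^2 + 1 —bump→ 3^(3 + 1) + 3^3 + 1 = 109 —(−1)→ 108
108 —HB3→ 3^(3 + 1) + 3^3 —bump→ 4^(4 + 1) + 4^4 = 1280 —(−1)→ 1279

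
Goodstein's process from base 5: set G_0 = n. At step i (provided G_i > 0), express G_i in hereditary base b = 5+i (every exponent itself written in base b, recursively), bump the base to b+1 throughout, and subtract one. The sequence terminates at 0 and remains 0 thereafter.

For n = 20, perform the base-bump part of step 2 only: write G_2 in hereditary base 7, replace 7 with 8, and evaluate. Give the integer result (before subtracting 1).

28

G_0 = 20. HB_5(20) = 4·5. Bump = 24. G_1 = 23.
G_1 = 23. HB_6(23) = 3·6 + 5. Bump = 26. G_2 = 25.
G_2 = 25. HB_7(25) = 3·7 + 4. Bump = 28. G_3 = 27.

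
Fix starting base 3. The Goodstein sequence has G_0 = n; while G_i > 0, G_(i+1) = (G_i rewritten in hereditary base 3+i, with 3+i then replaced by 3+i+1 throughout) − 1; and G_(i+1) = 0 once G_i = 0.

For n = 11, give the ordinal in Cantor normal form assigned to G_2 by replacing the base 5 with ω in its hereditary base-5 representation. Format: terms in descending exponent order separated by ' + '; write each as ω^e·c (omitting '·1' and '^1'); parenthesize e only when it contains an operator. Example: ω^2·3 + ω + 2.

i=0: 11 = 3^2 + 2 (b=3); 3→4: 4^2 + 2 = 18; 18−1 = 17
i=1: 17 = 4^2 + 1 (b=4); 4→5: 5^2 + 1 = 26; 26−1 = 25

ω^2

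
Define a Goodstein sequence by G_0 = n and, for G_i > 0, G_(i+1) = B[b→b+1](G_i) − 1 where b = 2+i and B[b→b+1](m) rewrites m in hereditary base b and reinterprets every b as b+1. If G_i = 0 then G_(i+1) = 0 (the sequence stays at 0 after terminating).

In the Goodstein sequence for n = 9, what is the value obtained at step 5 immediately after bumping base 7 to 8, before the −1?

G_0=9  [base 2] 2^(2 + 1) + 1  →[2↦3]→  3^(3 + 1) + 1 = 82  −1 ⇒ G_1=81
G_1=81  [base 3] 3^(3 + 1)  →[3↦4]→  4^(4 + 1) = 1024  −1 ⇒ G_2=1023
G_2=1023  [base 4] 3·4^4 + 3·4^3 + 3·4^2 + 3·4 + 3  →[4↦5]→  3·5^5 + 3·5^3 + 3·5^2 + 3·5 + 3 = 9843  −1 ⇒ G_3=9842
G_3=9842  [base 5] 3·5^5 + 3·5^3 + 3·5^2 + 3·5 + 2  →[5↦6]→  3·6^6 + 3·6^3 + 3·6^2 + 3·6 + 2 = 140744  −1 ⇒ G_4=140743
G_4=140743  [base 6] 3·6^6 + 3·6^3 + 3·6^2 + 3·6 + 1  →[6↦7]→  3·7^7 + 3·7^3 + 3·7^2 + 3·7 + 1 = 2471827  −1 ⇒ G_5=2471826

50333400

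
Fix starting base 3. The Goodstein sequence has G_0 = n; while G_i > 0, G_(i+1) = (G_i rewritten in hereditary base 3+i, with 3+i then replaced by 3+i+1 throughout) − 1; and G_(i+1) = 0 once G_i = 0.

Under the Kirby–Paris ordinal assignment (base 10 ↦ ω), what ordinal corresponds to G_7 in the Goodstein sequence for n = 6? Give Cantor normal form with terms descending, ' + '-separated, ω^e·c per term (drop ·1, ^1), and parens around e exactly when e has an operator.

5

i=0: 6 = 2·3 (b=3); 3→4: 2·4 = 8; 8−1 = 7
i=1: 7 = 4 + 3 (b=4); 4→5: 5 + 3 = 8; 8−1 = 7
i=2: 7 = 5 + 2 (b=5); 5→6: 6 + 2 = 8; 8−1 = 7
i=3: 7 = 6 + 1 (b=6); 6→7: 7 + 1 = 8; 8−1 = 7
i=4: 7 = 7 (b=7); 7→8: 8 = 8; 8−1 = 7
i=5: 7 = 7 (b=8); 8→9: 7 = 7; 7−1 = 6
i=6: 6 = 6 (b=9); 9→10: 6 = 6; 6−1 = 5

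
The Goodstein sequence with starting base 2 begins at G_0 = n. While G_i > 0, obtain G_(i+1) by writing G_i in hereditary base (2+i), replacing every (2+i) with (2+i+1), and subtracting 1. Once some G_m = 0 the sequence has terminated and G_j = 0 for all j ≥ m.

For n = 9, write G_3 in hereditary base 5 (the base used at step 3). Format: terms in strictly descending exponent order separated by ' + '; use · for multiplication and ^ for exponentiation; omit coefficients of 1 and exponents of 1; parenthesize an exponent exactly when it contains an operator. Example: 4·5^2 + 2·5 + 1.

3·5^5 + 3·5^3 + 3·5^2 + 3·5 + 2

i=0: 9 = 2^(2 + 1) + 1 (b=2); 2→3: 3^(3 + 1) + 1 = 82; 82−1 = 81
i=1: 81 = 3^(3 + 1) (b=3); 3→4: 4^(4 + 1) = 1024; 1024−1 = 1023
i=2: 1023 = 3·4^4 + 3·4^3 + 3·4^2 + 3·4 + 3 (b=4); 4→5: 3·5^5 + 3·5^3 + 3·5^2 + 3·5 + 3 = 9843; 9843−1 = 9842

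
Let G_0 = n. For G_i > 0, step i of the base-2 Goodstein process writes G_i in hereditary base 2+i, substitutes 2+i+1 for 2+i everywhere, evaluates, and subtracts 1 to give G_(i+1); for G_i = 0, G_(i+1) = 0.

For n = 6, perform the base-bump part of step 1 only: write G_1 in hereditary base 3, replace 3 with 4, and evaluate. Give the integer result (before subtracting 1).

258

6 —HB2→ 2^2 + 2 —bump→ 3^3 + 3 = 30 —(−1)→ 29
29 —HB3→ 3^3 + 2 —bump→ 4^4 + 2 = 258 —(−1)→ 257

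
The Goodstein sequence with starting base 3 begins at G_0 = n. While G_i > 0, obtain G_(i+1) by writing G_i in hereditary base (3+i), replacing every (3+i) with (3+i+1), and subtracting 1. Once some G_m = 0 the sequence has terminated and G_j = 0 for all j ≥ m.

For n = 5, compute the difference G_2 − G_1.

0

[0] 5 ≡ 3 + 2 (base 3). Lift 4: 6. −1: 5.
[1] 5 ≡ 4 + 1 (base 4). Lift 5: 6. −1: 5.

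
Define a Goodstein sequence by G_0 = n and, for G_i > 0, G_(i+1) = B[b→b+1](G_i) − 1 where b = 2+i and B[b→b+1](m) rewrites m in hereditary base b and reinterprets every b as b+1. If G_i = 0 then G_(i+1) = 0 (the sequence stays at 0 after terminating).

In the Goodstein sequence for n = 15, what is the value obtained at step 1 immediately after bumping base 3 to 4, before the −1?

i=0: 15 = 2^(2 + 1) + 2^2 + 2 + 1 (b=2); 2→3: 3^(3 + 1) + 3^3 + 3 + 1 = 112; 112−1 = 111
i=1: 111 = 3^(3 + 1) + 3^3 + 3 (b=3); 3→4: 4^(4 + 1) + 4^4 + 4 = 1284; 1284−1 = 1283

1284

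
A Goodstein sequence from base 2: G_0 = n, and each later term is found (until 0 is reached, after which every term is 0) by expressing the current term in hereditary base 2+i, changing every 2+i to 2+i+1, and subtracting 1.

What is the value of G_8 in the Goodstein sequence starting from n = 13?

G_0=13  [base 2] 2^(2 + 1) + 2^2 + 1  →[2↦3]→  3^(3 + 1) + 3^3 + 1 = 109  −1 ⇒ G_1=108
G_1=108  [base 3] 3^(3 + 1) + 3^3  →[3↦4]→  4^(4 + 1) + 4^4 = 1280  −1 ⇒ G_2=1279
G_2=1279  [base 4] 4^(4 + 1) + 3·4^3 + 3·4^2 + 3·4 + 3  →[4↦5]→  5^(5 + 1) + 3·5^3 + 3·5^2 + 3·5 + 3 = 16093  −1 ⇒ G_3=16092
G_3=16092  [base 5] 5^(5 + 1) + 3·5^3 + 3·5^2 + 3·5 + 2  →[5↦6]→  6^(6 + 1) + 3·6^3 + 3·6^2 + 3·6 + 2 = 280712  −1 ⇒ G_4=280711
G_4=280711  [base 6] 6^(6 + 1) + 3·6^3 + 3·6^2 + 3·6 + 1  →[6↦7]→  7^(7 + 1) + 3·7^3 + 3·7^2 + 3·7 + 1 = 5765999  −1 ⇒ G_5=5765998
G_5=5765998  [base 7] 7^(7 + 1) + 3·7^3 + 3·7^2 + 3·7  →[7↦8]→  8^(8 + 1) + 3·8^3 + 3·8^2 + 3·8 = 134219480  −1 ⇒ G_6=134219479
G_6=134219479  [base 8] 8^(8 + 1) + 3·8^3 + 3·8^2 + 2·8 + 7  →[8↦9]→  9^(9 + 1) + 3·9^3 + 3·9^2 + 2·9 + 7 = 3486786856  −1 ⇒ G_7=3486786855
G_7=3486786855  [base 9] 9^(9 + 1) + 3·9^3 + 3·9^2 + 2·9 + 6  →[9↦10]→  10^(10 + 1) + 3·10^3 + 3·10^2 + 2·10 + 6 = 100000003326  −1 ⇒ G_8=100000003325
G_8=100000003325  [base 10] 10^(10 + 1) + 3·10^3 + 3·10^2 + 2·10 + 5  →[10↦11]→  11^(11 + 1) + 3·11^3 + 3·11^2 + 2·11 + 5 = 3138428381104  −1 ⇒ G_9=3138428381103

100000003325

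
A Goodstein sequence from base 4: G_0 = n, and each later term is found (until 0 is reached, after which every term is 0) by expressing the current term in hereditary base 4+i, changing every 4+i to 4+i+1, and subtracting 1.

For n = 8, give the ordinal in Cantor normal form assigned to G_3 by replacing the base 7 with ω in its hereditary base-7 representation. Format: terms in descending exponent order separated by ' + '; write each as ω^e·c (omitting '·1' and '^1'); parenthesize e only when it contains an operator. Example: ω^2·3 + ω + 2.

base 4: 8 = 2·4; at 5: 2·5 = 10; next = 9
base 5: 9 = 5 + 4; at 6: 6 + 4 = 10; next = 9
base 6: 9 = 6 + 3; at 7: 7 + 3 = 10; next = 9
base 7: 9 = 7 + 2; at 8: 8 + 2 = 10; next = 9

ω + 2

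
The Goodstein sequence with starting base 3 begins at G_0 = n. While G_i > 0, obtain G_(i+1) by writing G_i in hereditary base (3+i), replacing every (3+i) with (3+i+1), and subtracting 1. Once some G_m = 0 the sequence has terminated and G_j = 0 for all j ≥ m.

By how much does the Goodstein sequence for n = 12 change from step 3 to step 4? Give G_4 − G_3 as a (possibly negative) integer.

12

i=0: 12 = 3^2 + 3 (b=3); 3→4: 4^2 + 4 = 20; 20−1 = 19
i=1: 19 = 4^2 + 3 (b=4); 4→5: 5^2 + 3 = 28; 28−1 = 27
i=2: 27 = 5^2 + 2 (b=5); 5→6: 6^2 + 2 = 38; 38−1 = 37
i=3: 37 = 6^2 + 1 (b=6); 6→7: 7^2 + 1 = 50; 50−1 = 49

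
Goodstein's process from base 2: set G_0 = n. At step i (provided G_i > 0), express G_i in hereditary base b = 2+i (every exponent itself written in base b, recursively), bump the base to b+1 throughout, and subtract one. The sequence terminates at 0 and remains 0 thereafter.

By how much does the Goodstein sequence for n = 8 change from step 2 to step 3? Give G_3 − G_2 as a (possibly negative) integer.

base 2: 8 = 2^(2 + 1); at 3: 3^(3 + 1) = 81; next = 80
base 3: 80 = 2·3^3 + 2·3^2 + 2·3 + 2; at 4: 2·4^4 + 2·4^2 + 2·4 + 2 = 554; next = 553
base 4: 553 = 2·4^4 + 2·4^2 + 2·4 + 1; at 5: 2·5^5 + 2·5^2 + 2·5 + 1 = 6311; next = 6310

5757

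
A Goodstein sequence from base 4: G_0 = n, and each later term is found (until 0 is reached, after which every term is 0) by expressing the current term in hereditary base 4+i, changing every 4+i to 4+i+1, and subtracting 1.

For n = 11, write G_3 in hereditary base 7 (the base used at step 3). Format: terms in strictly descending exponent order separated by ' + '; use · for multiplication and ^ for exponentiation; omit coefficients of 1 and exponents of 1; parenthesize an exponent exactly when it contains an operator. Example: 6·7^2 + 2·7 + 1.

2·7

G_0 = 11. HB_4(11) = 2·4 + 3. Bump = 13. G_1 = 12.
G_1 = 12. HB_5(12) = 2·5 + 2. Bump = 14. G_2 = 13.
G_2 = 13. HB_6(13) = 2·6 + 1. Bump = 15. G_3 = 14.
G_3 = 14. HB_7(14) = 2·7. Bump = 16. G_4 = 15.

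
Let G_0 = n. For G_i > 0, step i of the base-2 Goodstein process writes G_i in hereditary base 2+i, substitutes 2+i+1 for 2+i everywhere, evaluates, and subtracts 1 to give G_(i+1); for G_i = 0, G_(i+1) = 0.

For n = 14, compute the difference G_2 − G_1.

1171

i=0: 14 = 2^(2 + 1) + 2^2 + 2 (b=2); 2→3: 3^(3 + 1) + 3^3 + 3 = 111; 111−1 = 110
i=1: 110 = 3^(3 + 1) + 3^3 + 2 (b=3); 3→4: 4^(4 + 1) + 4^4 + 2 = 1282; 1282−1 = 1281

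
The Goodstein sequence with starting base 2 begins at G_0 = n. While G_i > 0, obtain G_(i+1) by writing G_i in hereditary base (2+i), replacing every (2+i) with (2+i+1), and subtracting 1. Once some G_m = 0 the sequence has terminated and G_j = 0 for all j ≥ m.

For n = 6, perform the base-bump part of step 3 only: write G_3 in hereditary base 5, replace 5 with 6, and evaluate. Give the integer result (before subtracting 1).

46656

G_0=6  [base 2] 2^2 + 2  →[2↦3]→  3^3 + 3 = 30  −1 ⇒ G_1=29
G_1=29  [base 3] 3^3 + 2  →[3↦4]→  4^4 + 2 = 258  −1 ⇒ G_2=257
G_2=257  [base 4] 4^4 + 1  →[4↦5]→  5^5 + 1 = 3126  −1 ⇒ G_3=3125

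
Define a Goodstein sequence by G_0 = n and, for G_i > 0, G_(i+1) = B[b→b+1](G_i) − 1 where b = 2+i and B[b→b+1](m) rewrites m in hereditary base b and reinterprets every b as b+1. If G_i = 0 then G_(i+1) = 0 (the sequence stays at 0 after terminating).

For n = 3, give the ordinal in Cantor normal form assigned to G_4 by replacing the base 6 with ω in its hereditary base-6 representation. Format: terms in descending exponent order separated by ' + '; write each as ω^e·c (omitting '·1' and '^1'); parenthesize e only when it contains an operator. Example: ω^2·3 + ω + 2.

1

base 2: 3 = 2 + 1; at 3: 3 + 1 = 4; next = 3
base 3: 3 = 3; at 4: 4 = 4; next = 3
base 4: 3 = 3; at 5: 3 = 3; next = 2
base 5: 2 = 2; at 6: 2 = 2; next = 1
base 6: 1 = 1; at 7: 1 = 1; next = 0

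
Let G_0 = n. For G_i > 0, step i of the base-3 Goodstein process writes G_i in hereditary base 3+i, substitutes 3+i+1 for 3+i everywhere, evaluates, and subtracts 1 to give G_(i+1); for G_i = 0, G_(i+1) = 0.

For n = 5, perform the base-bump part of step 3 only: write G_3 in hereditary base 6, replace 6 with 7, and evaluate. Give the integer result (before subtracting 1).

5

5 —HB3→ 3 + 2 —bump→ 4 + 2 = 6 —(−1)→ 5
5 —HB4→ 4 + 1 —bump→ 5 + 1 = 6 —(−1)→ 5
5 —HB5→ 5 —bump→ 6 = 6 —(−1)→ 5
5 —HB6→ 5 —bump→ 5 = 5 —(−1)→ 4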